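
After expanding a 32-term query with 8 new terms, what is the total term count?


Original terms: 32
Expansion terms: 8
Total = 32 + 8 = 40

40


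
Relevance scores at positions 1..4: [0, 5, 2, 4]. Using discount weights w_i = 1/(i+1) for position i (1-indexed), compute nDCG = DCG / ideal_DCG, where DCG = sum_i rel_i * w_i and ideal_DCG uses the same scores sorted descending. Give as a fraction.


Position discount weights w_i = 1/(i+1) for i=1..4:
Weights = [1/2, 1/3, 1/4, 1/5]
Actual relevance: [0, 5, 2, 4]
DCG = 0/2 + 5/3 + 2/4 + 4/5 = 89/30
Ideal relevance (sorted desc): [5, 4, 2, 0]
Ideal DCG = 5/2 + 4/3 + 2/4 + 0/5 = 13/3
nDCG = DCG / ideal_DCG = 89/30 / 13/3 = 89/130

89/130


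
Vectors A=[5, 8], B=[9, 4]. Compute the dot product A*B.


Dot product = sum of element-wise products
A[0]*B[0] = 5*9 = 45
A[1]*B[1] = 8*4 = 32
Sum = 45 + 32 = 77

77


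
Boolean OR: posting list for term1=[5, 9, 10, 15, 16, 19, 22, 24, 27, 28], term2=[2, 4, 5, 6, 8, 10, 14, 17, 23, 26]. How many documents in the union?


Boolean OR: find union of posting lists
term1 docs: [5, 9, 10, 15, 16, 19, 22, 24, 27, 28]
term2 docs: [2, 4, 5, 6, 8, 10, 14, 17, 23, 26]
Union: [2, 4, 5, 6, 8, 9, 10, 14, 15, 16, 17, 19, 22, 23, 24, 26, 27, 28]
|union| = 18

18


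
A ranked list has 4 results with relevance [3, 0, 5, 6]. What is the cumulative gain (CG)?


Cumulative Gain = sum of relevance scores
Position 1: rel=3, running sum=3
Position 2: rel=0, running sum=3
Position 3: rel=5, running sum=8
Position 4: rel=6, running sum=14
CG = 14

14


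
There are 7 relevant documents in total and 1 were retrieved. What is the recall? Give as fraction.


Recall = retrieved_relevant / total_relevant
= 1 / 7
= 1 / (1 + 6)
= 1/7

1/7


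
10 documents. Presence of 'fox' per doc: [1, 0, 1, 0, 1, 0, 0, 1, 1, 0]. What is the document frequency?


Checking each document for 'fox':
Doc 1: present
Doc 2: absent
Doc 3: present
Doc 4: absent
Doc 5: present
Doc 6: absent
Doc 7: absent
Doc 8: present
Doc 9: present
Doc 10: absent
df = sum of presences = 1 + 0 + 1 + 0 + 1 + 0 + 0 + 1 + 1 + 0 = 5

5


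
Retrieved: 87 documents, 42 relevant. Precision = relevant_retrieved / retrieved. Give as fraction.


Precision = relevant_retrieved / total_retrieved
= 42 / 87
= 42 / (42 + 45)
= 14/29

14/29


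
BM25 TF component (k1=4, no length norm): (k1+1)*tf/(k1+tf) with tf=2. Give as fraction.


BM25 TF component = (k1+1)*tf / (k1+tf)
k1 = 4, tf = 2
Numerator = (4+1)*2 = 10
Denominator = 4 + 2 = 6
= 10/6 = 5/3

5/3


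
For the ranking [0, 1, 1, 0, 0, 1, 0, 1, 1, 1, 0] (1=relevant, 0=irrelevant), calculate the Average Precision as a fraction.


Computing P@k for each relevant position:
Position 1: not relevant
Position 2: relevant, P@2 = 1/2 = 1/2
Position 3: relevant, P@3 = 2/3 = 2/3
Position 4: not relevant
Position 5: not relevant
Position 6: relevant, P@6 = 3/6 = 1/2
Position 7: not relevant
Position 8: relevant, P@8 = 4/8 = 1/2
Position 9: relevant, P@9 = 5/9 = 5/9
Position 10: relevant, P@10 = 6/10 = 3/5
Position 11: not relevant
Sum of P@k = 1/2 + 2/3 + 1/2 + 1/2 + 5/9 + 3/5 = 299/90
AP = 299/90 / 6 = 299/540

299/540


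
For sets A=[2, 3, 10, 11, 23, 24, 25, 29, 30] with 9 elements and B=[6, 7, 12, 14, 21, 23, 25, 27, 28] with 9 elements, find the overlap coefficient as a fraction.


A intersect B = [23, 25]
|A intersect B| = 2
min(|A|, |B|) = min(9, 9) = 9
Overlap = 2 / 9 = 2/9

2/9


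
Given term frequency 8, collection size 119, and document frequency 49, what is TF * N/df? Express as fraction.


TF * (N/df)
= 8 * (119/49)
= 8 * 17/7
= 136/7

136/7


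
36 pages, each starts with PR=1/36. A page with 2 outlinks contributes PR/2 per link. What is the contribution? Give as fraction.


Initial PR = 1/36 = 1/36
Outlinks = 2
Contribution per link = PR / outlinks
= 1/36 / 2
= 1/72

1/72


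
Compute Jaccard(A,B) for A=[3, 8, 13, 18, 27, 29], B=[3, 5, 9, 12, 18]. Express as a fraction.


A intersect B = [3, 18]
|A intersect B| = 2
A union B = [3, 5, 8, 9, 12, 13, 18, 27, 29]
|A union B| = 9
Jaccard = 2/9 = 2/9

2/9


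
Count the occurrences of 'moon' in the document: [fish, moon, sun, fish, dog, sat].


Document has 6 words
Scanning for 'moon':
Found at positions: [1]
Count = 1

1


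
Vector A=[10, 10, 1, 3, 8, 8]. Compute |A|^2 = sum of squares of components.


|A|^2 = sum of squared components
A[0]^2 = 10^2 = 100
A[1]^2 = 10^2 = 100
A[2]^2 = 1^2 = 1
A[3]^2 = 3^2 = 9
A[4]^2 = 8^2 = 64
A[5]^2 = 8^2 = 64
Sum = 100 + 100 + 1 + 9 + 64 + 64 = 338

338


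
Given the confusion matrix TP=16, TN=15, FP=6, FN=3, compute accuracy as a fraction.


Accuracy = (TP + TN) / (TP + TN + FP + FN)
TP + TN = 16 + 15 = 31
Total = 16 + 15 + 6 + 3 = 40
Accuracy = 31 / 40 = 31/40

31/40


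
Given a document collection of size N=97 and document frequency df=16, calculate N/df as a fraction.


IDF ratio = N / df
= 97 / 16
= 97/16

97/16


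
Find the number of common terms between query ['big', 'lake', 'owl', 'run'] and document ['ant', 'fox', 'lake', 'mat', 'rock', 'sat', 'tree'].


Query terms: ['big', 'lake', 'owl', 'run']
Document terms: ['ant', 'fox', 'lake', 'mat', 'rock', 'sat', 'tree']
Common terms: ['lake']
Overlap count = 1

1


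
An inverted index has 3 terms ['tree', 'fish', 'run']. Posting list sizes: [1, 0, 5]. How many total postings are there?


Summing posting list sizes:
'tree': 1 postings
'fish': 0 postings
'run': 5 postings
Total = 1 + 0 + 5 = 6

6


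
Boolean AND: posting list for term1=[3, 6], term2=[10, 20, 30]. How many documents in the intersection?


Boolean AND: find intersection of posting lists
term1 docs: [3, 6]
term2 docs: [10, 20, 30]
Intersection: []
|intersection| = 0

0


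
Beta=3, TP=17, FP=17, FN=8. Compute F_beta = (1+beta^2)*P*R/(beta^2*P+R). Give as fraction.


P = TP/(TP+FP) = 17/34 = 1/2
R = TP/(TP+FN) = 17/25 = 17/25
beta^2 = 3^2 = 9
(1 + beta^2) = 10
Numerator = (1+beta^2)*P*R = 17/5
Denominator = beta^2*P + R = 9/2 + 17/25 = 259/50
F_beta = 170/259

170/259


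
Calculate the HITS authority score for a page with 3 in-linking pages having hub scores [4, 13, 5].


Authority = sum of hub scores of in-linkers
In-link 1: hub score = 4
In-link 2: hub score = 13
In-link 3: hub score = 5
Authority = 4 + 13 + 5 = 22

22


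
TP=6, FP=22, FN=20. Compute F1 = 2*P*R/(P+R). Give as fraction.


F1 = 2 * P * R / (P + R)
P = TP/(TP+FP) = 6/28 = 3/14
R = TP/(TP+FN) = 6/26 = 3/13
2 * P * R = 2 * 3/14 * 3/13 = 9/91
P + R = 3/14 + 3/13 = 81/182
F1 = 9/91 / 81/182 = 2/9

2/9


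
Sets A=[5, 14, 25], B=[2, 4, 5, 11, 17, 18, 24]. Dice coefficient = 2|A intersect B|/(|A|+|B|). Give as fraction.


A intersect B = [5]
|A intersect B| = 1
|A| = 3, |B| = 7
Dice = 2*1 / (3+7)
= 2 / 10 = 1/5

1/5


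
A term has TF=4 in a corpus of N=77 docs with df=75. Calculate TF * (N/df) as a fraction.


TF * (N/df)
= 4 * (77/75)
= 4 * 77/75
= 308/75

308/75


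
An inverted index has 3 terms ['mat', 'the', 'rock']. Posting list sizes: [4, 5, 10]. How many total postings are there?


Summing posting list sizes:
'mat': 4 postings
'the': 5 postings
'rock': 10 postings
Total = 4 + 5 + 10 = 19

19


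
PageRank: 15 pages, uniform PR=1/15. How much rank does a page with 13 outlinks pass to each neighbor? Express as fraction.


Initial PR = 1/15 = 1/15
Outlinks = 13
Contribution per link = PR / outlinks
= 1/15 / 13
= 1/195

1/195


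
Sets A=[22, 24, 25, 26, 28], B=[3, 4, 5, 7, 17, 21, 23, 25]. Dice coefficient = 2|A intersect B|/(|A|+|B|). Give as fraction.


A intersect B = [25]
|A intersect B| = 1
|A| = 5, |B| = 8
Dice = 2*1 / (5+8)
= 2 / 13 = 2/13

2/13


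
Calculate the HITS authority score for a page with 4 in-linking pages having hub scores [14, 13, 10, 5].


Authority = sum of hub scores of in-linkers
In-link 1: hub score = 14
In-link 2: hub score = 13
In-link 3: hub score = 10
In-link 4: hub score = 5
Authority = 14 + 13 + 10 + 5 = 42

42


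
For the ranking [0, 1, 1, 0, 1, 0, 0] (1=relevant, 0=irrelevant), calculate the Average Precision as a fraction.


Computing P@k for each relevant position:
Position 1: not relevant
Position 2: relevant, P@2 = 1/2 = 1/2
Position 3: relevant, P@3 = 2/3 = 2/3
Position 4: not relevant
Position 5: relevant, P@5 = 3/5 = 3/5
Position 6: not relevant
Position 7: not relevant
Sum of P@k = 1/2 + 2/3 + 3/5 = 53/30
AP = 53/30 / 3 = 53/90

53/90


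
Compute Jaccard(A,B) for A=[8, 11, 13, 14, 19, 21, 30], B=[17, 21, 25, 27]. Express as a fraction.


A intersect B = [21]
|A intersect B| = 1
A union B = [8, 11, 13, 14, 17, 19, 21, 25, 27, 30]
|A union B| = 10
Jaccard = 1/10 = 1/10

1/10


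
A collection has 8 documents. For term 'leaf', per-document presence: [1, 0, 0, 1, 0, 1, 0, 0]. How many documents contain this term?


Checking each document for 'leaf':
Doc 1: present
Doc 2: absent
Doc 3: absent
Doc 4: present
Doc 5: absent
Doc 6: present
Doc 7: absent
Doc 8: absent
df = sum of presences = 1 + 0 + 0 + 1 + 0 + 1 + 0 + 0 = 3

3


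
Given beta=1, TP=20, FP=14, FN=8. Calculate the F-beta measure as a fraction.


P = TP/(TP+FP) = 20/34 = 10/17
R = TP/(TP+FN) = 20/28 = 5/7
beta^2 = 1^2 = 1
(1 + beta^2) = 2
Numerator = (1+beta^2)*P*R = 100/119
Denominator = beta^2*P + R = 10/17 + 5/7 = 155/119
F_beta = 20/31

20/31


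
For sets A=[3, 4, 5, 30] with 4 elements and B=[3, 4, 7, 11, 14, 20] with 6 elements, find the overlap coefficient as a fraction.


A intersect B = [3, 4]
|A intersect B| = 2
min(|A|, |B|) = min(4, 6) = 4
Overlap = 2 / 4 = 1/2

1/2


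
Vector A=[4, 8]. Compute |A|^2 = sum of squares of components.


|A|^2 = sum of squared components
A[0]^2 = 4^2 = 16
A[1]^2 = 8^2 = 64
Sum = 16 + 64 = 80

80


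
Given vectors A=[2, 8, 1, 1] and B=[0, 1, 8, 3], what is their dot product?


Dot product = sum of element-wise products
A[0]*B[0] = 2*0 = 0
A[1]*B[1] = 8*1 = 8
A[2]*B[2] = 1*8 = 8
A[3]*B[3] = 1*3 = 3
Sum = 0 + 8 + 8 + 3 = 19

19


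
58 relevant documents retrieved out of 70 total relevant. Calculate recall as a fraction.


Recall = retrieved_relevant / total_relevant
= 58 / 70
= 58 / (58 + 12)
= 29/35

29/35


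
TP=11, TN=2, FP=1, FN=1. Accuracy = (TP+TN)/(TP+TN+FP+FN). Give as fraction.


Accuracy = (TP + TN) / (TP + TN + FP + FN)
TP + TN = 11 + 2 = 13
Total = 11 + 2 + 1 + 1 = 15
Accuracy = 13 / 15 = 13/15

13/15


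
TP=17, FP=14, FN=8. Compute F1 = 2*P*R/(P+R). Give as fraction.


F1 = 2 * P * R / (P + R)
P = TP/(TP+FP) = 17/31 = 17/31
R = TP/(TP+FN) = 17/25 = 17/25
2 * P * R = 2 * 17/31 * 17/25 = 578/775
P + R = 17/31 + 17/25 = 952/775
F1 = 578/775 / 952/775 = 17/28

17/28


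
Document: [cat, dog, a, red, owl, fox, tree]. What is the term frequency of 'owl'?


Document has 7 words
Scanning for 'owl':
Found at positions: [4]
Count = 1

1


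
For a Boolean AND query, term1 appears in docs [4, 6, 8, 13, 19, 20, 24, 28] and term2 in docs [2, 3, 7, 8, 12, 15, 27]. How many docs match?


Boolean AND: find intersection of posting lists
term1 docs: [4, 6, 8, 13, 19, 20, 24, 28]
term2 docs: [2, 3, 7, 8, 12, 15, 27]
Intersection: [8]
|intersection| = 1

1


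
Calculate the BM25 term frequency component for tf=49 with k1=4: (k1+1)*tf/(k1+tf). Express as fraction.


BM25 TF component = (k1+1)*tf / (k1+tf)
k1 = 4, tf = 49
Numerator = (4+1)*49 = 245
Denominator = 4 + 49 = 53
= 245/53 = 245/53

245/53


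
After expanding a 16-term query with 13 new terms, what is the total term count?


Original terms: 16
Expansion terms: 13
Total = 16 + 13 = 29

29


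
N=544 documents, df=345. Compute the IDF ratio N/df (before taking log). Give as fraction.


IDF ratio = N / df
= 544 / 345
= 544/345

544/345


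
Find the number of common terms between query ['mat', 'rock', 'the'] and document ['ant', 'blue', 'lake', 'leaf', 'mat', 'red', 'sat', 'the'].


Query terms: ['mat', 'rock', 'the']
Document terms: ['ant', 'blue', 'lake', 'leaf', 'mat', 'red', 'sat', 'the']
Common terms: ['mat', 'the']
Overlap count = 2

2


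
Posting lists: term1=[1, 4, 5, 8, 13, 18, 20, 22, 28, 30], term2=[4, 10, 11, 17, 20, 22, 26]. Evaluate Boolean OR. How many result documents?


Boolean OR: find union of posting lists
term1 docs: [1, 4, 5, 8, 13, 18, 20, 22, 28, 30]
term2 docs: [4, 10, 11, 17, 20, 22, 26]
Union: [1, 4, 5, 8, 10, 11, 13, 17, 18, 20, 22, 26, 28, 30]
|union| = 14

14


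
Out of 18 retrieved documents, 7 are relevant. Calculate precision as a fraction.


Precision = relevant_retrieved / total_retrieved
= 7 / 18
= 7 / (7 + 11)
= 7/18

7/18


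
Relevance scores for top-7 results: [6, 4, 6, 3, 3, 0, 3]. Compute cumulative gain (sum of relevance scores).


Cumulative Gain = sum of relevance scores
Position 1: rel=6, running sum=6
Position 2: rel=4, running sum=10
Position 3: rel=6, running sum=16
Position 4: rel=3, running sum=19
Position 5: rel=3, running sum=22
Position 6: rel=0, running sum=22
Position 7: rel=3, running sum=25
CG = 25

25


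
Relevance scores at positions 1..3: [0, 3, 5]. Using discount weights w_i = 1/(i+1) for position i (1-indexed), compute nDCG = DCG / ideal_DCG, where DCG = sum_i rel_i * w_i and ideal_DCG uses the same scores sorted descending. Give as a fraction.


Position discount weights w_i = 1/(i+1) for i=1..3:
Weights = [1/2, 1/3, 1/4]
Actual relevance: [0, 3, 5]
DCG = 0/2 + 3/3 + 5/4 = 9/4
Ideal relevance (sorted desc): [5, 3, 0]
Ideal DCG = 5/2 + 3/3 + 0/4 = 7/2
nDCG = DCG / ideal_DCG = 9/4 / 7/2 = 9/14

9/14


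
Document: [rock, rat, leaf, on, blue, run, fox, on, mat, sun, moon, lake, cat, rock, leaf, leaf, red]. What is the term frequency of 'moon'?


Document has 17 words
Scanning for 'moon':
Found at positions: [10]
Count = 1

1


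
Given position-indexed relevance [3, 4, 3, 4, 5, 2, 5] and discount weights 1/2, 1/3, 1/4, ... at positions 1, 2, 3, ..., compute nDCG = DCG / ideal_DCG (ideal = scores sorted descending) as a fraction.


Position discount weights w_i = 1/(i+1) for i=1..7:
Weights = [1/2, 1/3, 1/4, 1/5, 1/6, 1/7, 1/8]
Actual relevance: [3, 4, 3, 4, 5, 2, 5]
DCG = 3/2 + 4/3 + 3/4 + 4/5 + 5/6 + 2/7 + 5/8 = 5147/840
Ideal relevance (sorted desc): [5, 5, 4, 4, 3, 3, 2]
Ideal DCG = 5/2 + 5/3 + 4/4 + 4/5 + 3/6 + 3/7 + 2/8 = 3001/420
nDCG = DCG / ideal_DCG = 5147/840 / 3001/420 = 5147/6002

5147/6002


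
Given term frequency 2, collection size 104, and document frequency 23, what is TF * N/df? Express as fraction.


TF * (N/df)
= 2 * (104/23)
= 2 * 104/23
= 208/23

208/23


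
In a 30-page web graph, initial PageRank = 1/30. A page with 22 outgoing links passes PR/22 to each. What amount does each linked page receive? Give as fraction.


Initial PR = 1/30 = 1/30
Outlinks = 22
Contribution per link = PR / outlinks
= 1/30 / 22
= 1/660

1/660


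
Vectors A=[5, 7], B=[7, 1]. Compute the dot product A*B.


Dot product = sum of element-wise products
A[0]*B[0] = 5*7 = 35
A[1]*B[1] = 7*1 = 7
Sum = 35 + 7 = 42

42


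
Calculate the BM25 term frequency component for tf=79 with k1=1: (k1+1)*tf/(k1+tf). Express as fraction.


BM25 TF component = (k1+1)*tf / (k1+tf)
k1 = 1, tf = 79
Numerator = (1+1)*79 = 158
Denominator = 1 + 79 = 80
= 158/80 = 79/40

79/40


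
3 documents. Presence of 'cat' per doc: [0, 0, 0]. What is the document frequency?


Checking each document for 'cat':
Doc 1: absent
Doc 2: absent
Doc 3: absent
df = sum of presences = 0 + 0 + 0 = 0

0


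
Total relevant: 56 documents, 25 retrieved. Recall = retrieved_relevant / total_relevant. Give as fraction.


Recall = retrieved_relevant / total_relevant
= 25 / 56
= 25 / (25 + 31)
= 25/56

25/56


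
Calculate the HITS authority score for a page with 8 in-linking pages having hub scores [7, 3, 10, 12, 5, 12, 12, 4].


Authority = sum of hub scores of in-linkers
In-link 1: hub score = 7
In-link 2: hub score = 3
In-link 3: hub score = 10
In-link 4: hub score = 12
In-link 5: hub score = 5
In-link 6: hub score = 12
In-link 7: hub score = 12
In-link 8: hub score = 4
Authority = 7 + 3 + 10 + 12 + 5 + 12 + 12 + 4 = 65

65


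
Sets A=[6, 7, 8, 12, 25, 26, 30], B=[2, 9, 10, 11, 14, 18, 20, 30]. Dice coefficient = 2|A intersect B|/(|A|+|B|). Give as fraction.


A intersect B = [30]
|A intersect B| = 1
|A| = 7, |B| = 8
Dice = 2*1 / (7+8)
= 2 / 15 = 2/15

2/15


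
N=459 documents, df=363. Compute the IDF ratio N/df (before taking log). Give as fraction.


IDF ratio = N / df
= 459 / 363
= 153/121

153/121


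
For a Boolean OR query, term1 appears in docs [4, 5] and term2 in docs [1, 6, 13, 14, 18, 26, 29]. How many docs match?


Boolean OR: find union of posting lists
term1 docs: [4, 5]
term2 docs: [1, 6, 13, 14, 18, 26, 29]
Union: [1, 4, 5, 6, 13, 14, 18, 26, 29]
|union| = 9

9


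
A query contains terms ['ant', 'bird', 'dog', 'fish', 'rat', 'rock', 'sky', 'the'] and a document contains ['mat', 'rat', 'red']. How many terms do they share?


Query terms: ['ant', 'bird', 'dog', 'fish', 'rat', 'rock', 'sky', 'the']
Document terms: ['mat', 'rat', 'red']
Common terms: ['rat']
Overlap count = 1

1


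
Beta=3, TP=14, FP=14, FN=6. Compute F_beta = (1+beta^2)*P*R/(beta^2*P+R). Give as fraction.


P = TP/(TP+FP) = 14/28 = 1/2
R = TP/(TP+FN) = 14/20 = 7/10
beta^2 = 3^2 = 9
(1 + beta^2) = 10
Numerator = (1+beta^2)*P*R = 7/2
Denominator = beta^2*P + R = 9/2 + 7/10 = 26/5
F_beta = 35/52

35/52


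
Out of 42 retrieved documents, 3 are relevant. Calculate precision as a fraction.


Precision = relevant_retrieved / total_retrieved
= 3 / 42
= 3 / (3 + 39)
= 1/14

1/14


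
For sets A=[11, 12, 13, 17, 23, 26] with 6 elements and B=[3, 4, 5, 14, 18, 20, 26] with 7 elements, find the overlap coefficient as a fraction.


A intersect B = [26]
|A intersect B| = 1
min(|A|, |B|) = min(6, 7) = 6
Overlap = 1 / 6 = 1/6

1/6


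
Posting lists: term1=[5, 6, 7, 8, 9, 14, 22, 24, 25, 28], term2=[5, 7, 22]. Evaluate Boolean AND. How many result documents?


Boolean AND: find intersection of posting lists
term1 docs: [5, 6, 7, 8, 9, 14, 22, 24, 25, 28]
term2 docs: [5, 7, 22]
Intersection: [5, 7, 22]
|intersection| = 3

3


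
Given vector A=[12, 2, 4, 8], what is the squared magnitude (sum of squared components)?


|A|^2 = sum of squared components
A[0]^2 = 12^2 = 144
A[1]^2 = 2^2 = 4
A[2]^2 = 4^2 = 16
A[3]^2 = 8^2 = 64
Sum = 144 + 4 + 16 + 64 = 228

228


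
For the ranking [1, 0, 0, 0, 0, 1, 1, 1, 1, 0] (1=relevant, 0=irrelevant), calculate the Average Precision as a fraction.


Computing P@k for each relevant position:
Position 1: relevant, P@1 = 1/1 = 1
Position 2: not relevant
Position 3: not relevant
Position 4: not relevant
Position 5: not relevant
Position 6: relevant, P@6 = 2/6 = 1/3
Position 7: relevant, P@7 = 3/7 = 3/7
Position 8: relevant, P@8 = 4/8 = 1/2
Position 9: relevant, P@9 = 5/9 = 5/9
Position 10: not relevant
Sum of P@k = 1 + 1/3 + 3/7 + 1/2 + 5/9 = 355/126
AP = 355/126 / 5 = 71/126

71/126


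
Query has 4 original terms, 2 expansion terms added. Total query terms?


Original terms: 4
Expansion terms: 2
Total = 4 + 2 = 6

6


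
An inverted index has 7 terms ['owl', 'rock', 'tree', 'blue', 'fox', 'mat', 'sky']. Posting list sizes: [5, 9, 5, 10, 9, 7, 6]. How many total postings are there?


Summing posting list sizes:
'owl': 5 postings
'rock': 9 postings
'tree': 5 postings
'blue': 10 postings
'fox': 9 postings
'mat': 7 postings
'sky': 6 postings
Total = 5 + 9 + 5 + 10 + 9 + 7 + 6 = 51

51


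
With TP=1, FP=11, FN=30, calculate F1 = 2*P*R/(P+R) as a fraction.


F1 = 2 * P * R / (P + R)
P = TP/(TP+FP) = 1/12 = 1/12
R = TP/(TP+FN) = 1/31 = 1/31
2 * P * R = 2 * 1/12 * 1/31 = 1/186
P + R = 1/12 + 1/31 = 43/372
F1 = 1/186 / 43/372 = 2/43

2/43


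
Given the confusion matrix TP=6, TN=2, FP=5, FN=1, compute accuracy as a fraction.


Accuracy = (TP + TN) / (TP + TN + FP + FN)
TP + TN = 6 + 2 = 8
Total = 6 + 2 + 5 + 1 = 14
Accuracy = 8 / 14 = 4/7

4/7


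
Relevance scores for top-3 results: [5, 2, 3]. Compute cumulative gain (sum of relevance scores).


Cumulative Gain = sum of relevance scores
Position 1: rel=5, running sum=5
Position 2: rel=2, running sum=7
Position 3: rel=3, running sum=10
CG = 10

10


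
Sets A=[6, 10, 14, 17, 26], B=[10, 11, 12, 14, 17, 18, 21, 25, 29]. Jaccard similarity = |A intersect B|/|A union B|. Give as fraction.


A intersect B = [10, 14, 17]
|A intersect B| = 3
A union B = [6, 10, 11, 12, 14, 17, 18, 21, 25, 26, 29]
|A union B| = 11
Jaccard = 3/11 = 3/11

3/11


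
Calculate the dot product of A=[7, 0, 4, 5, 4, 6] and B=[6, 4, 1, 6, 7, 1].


Dot product = sum of element-wise products
A[0]*B[0] = 7*6 = 42
A[1]*B[1] = 0*4 = 0
A[2]*B[2] = 4*1 = 4
A[3]*B[3] = 5*6 = 30
A[4]*B[4] = 4*7 = 28
A[5]*B[5] = 6*1 = 6
Sum = 42 + 0 + 4 + 30 + 28 + 6 = 110

110


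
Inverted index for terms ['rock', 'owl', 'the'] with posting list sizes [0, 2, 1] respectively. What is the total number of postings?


Summing posting list sizes:
'rock': 0 postings
'owl': 2 postings
'the': 1 postings
Total = 0 + 2 + 1 = 3

3


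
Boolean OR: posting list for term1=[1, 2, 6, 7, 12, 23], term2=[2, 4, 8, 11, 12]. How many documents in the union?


Boolean OR: find union of posting lists
term1 docs: [1, 2, 6, 7, 12, 23]
term2 docs: [2, 4, 8, 11, 12]
Union: [1, 2, 4, 6, 7, 8, 11, 12, 23]
|union| = 9

9


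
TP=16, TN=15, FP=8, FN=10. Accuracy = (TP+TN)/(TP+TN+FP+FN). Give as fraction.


Accuracy = (TP + TN) / (TP + TN + FP + FN)
TP + TN = 16 + 15 = 31
Total = 16 + 15 + 8 + 10 = 49
Accuracy = 31 / 49 = 31/49

31/49


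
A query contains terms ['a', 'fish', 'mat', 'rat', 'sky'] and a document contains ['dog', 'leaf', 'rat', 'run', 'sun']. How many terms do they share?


Query terms: ['a', 'fish', 'mat', 'rat', 'sky']
Document terms: ['dog', 'leaf', 'rat', 'run', 'sun']
Common terms: ['rat']
Overlap count = 1

1


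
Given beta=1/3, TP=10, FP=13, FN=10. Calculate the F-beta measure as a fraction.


P = TP/(TP+FP) = 10/23 = 10/23
R = TP/(TP+FN) = 10/20 = 1/2
beta^2 = 1/3^2 = 1/9
(1 + beta^2) = 10/9
Numerator = (1+beta^2)*P*R = 50/207
Denominator = beta^2*P + R = 10/207 + 1/2 = 227/414
F_beta = 100/227

100/227


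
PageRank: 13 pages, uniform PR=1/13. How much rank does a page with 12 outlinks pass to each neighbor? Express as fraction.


Initial PR = 1/13 = 1/13
Outlinks = 12
Contribution per link = PR / outlinks
= 1/13 / 12
= 1/156

1/156


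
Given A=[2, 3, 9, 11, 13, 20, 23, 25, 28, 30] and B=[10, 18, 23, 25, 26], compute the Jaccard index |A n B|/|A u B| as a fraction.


A intersect B = [23, 25]
|A intersect B| = 2
A union B = [2, 3, 9, 10, 11, 13, 18, 20, 23, 25, 26, 28, 30]
|A union B| = 13
Jaccard = 2/13 = 2/13

2/13


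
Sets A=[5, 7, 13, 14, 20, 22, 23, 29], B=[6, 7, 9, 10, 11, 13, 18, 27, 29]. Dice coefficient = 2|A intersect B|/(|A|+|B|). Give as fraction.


A intersect B = [7, 13, 29]
|A intersect B| = 3
|A| = 8, |B| = 9
Dice = 2*3 / (8+9)
= 6 / 17 = 6/17

6/17


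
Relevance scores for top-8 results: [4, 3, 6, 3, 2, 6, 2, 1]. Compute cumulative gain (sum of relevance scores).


Cumulative Gain = sum of relevance scores
Position 1: rel=4, running sum=4
Position 2: rel=3, running sum=7
Position 3: rel=6, running sum=13
Position 4: rel=3, running sum=16
Position 5: rel=2, running sum=18
Position 6: rel=6, running sum=24
Position 7: rel=2, running sum=26
Position 8: rel=1, running sum=27
CG = 27

27


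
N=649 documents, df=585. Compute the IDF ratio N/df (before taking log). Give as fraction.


IDF ratio = N / df
= 649 / 585
= 649/585

649/585


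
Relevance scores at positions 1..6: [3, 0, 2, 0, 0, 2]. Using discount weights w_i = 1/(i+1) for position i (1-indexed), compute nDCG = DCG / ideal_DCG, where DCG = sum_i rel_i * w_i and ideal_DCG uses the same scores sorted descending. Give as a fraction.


Position discount weights w_i = 1/(i+1) for i=1..6:
Weights = [1/2, 1/3, 1/4, 1/5, 1/6, 1/7]
Actual relevance: [3, 0, 2, 0, 0, 2]
DCG = 3/2 + 0/3 + 2/4 + 0/5 + 0/6 + 2/7 = 16/7
Ideal relevance (sorted desc): [3, 2, 2, 0, 0, 0]
Ideal DCG = 3/2 + 2/3 + 2/4 + 0/5 + 0/6 + 0/7 = 8/3
nDCG = DCG / ideal_DCG = 16/7 / 8/3 = 6/7

6/7


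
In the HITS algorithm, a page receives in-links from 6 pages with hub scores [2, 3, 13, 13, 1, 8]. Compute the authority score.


Authority = sum of hub scores of in-linkers
In-link 1: hub score = 2
In-link 2: hub score = 3
In-link 3: hub score = 13
In-link 4: hub score = 13
In-link 5: hub score = 1
In-link 6: hub score = 8
Authority = 2 + 3 + 13 + 13 + 1 + 8 = 40

40


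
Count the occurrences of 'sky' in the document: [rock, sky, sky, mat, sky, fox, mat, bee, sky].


Document has 9 words
Scanning for 'sky':
Found at positions: [1, 2, 4, 8]
Count = 4

4


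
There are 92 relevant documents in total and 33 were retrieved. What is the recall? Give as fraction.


Recall = retrieved_relevant / total_relevant
= 33 / 92
= 33 / (33 + 59)
= 33/92

33/92


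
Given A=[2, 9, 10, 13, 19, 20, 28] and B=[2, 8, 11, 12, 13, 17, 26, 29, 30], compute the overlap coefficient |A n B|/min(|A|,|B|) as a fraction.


A intersect B = [2, 13]
|A intersect B| = 2
min(|A|, |B|) = min(7, 9) = 7
Overlap = 2 / 7 = 2/7

2/7


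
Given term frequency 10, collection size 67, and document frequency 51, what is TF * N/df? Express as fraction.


TF * (N/df)
= 10 * (67/51)
= 10 * 67/51
= 670/51

670/51


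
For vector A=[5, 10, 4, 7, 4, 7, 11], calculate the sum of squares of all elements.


|A|^2 = sum of squared components
A[0]^2 = 5^2 = 25
A[1]^2 = 10^2 = 100
A[2]^2 = 4^2 = 16
A[3]^2 = 7^2 = 49
A[4]^2 = 4^2 = 16
A[5]^2 = 7^2 = 49
A[6]^2 = 11^2 = 121
Sum = 25 + 100 + 16 + 49 + 16 + 49 + 121 = 376

376


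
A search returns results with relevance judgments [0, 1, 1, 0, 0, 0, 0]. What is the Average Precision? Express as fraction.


Computing P@k for each relevant position:
Position 1: not relevant
Position 2: relevant, P@2 = 1/2 = 1/2
Position 3: relevant, P@3 = 2/3 = 2/3
Position 4: not relevant
Position 5: not relevant
Position 6: not relevant
Position 7: not relevant
Sum of P@k = 1/2 + 2/3 = 7/6
AP = 7/6 / 2 = 7/12

7/12


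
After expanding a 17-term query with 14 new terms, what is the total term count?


Original terms: 17
Expansion terms: 14
Total = 17 + 14 = 31

31


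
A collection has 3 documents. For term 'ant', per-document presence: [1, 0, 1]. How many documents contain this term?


Checking each document for 'ant':
Doc 1: present
Doc 2: absent
Doc 3: present
df = sum of presences = 1 + 0 + 1 = 2

2


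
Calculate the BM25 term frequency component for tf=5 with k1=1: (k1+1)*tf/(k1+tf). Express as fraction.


BM25 TF component = (k1+1)*tf / (k1+tf)
k1 = 1, tf = 5
Numerator = (1+1)*5 = 10
Denominator = 1 + 5 = 6
= 10/6 = 5/3

5/3


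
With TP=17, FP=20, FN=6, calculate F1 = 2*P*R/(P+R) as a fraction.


F1 = 2 * P * R / (P + R)
P = TP/(TP+FP) = 17/37 = 17/37
R = TP/(TP+FN) = 17/23 = 17/23
2 * P * R = 2 * 17/37 * 17/23 = 578/851
P + R = 17/37 + 17/23 = 1020/851
F1 = 578/851 / 1020/851 = 17/30

17/30


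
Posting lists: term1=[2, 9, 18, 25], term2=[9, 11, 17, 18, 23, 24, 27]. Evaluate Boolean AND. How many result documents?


Boolean AND: find intersection of posting lists
term1 docs: [2, 9, 18, 25]
term2 docs: [9, 11, 17, 18, 23, 24, 27]
Intersection: [9, 18]
|intersection| = 2

2


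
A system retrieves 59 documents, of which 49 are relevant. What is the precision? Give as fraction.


Precision = relevant_retrieved / total_retrieved
= 49 / 59
= 49 / (49 + 10)
= 49/59

49/59


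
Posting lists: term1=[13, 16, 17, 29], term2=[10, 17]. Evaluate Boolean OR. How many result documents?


Boolean OR: find union of posting lists
term1 docs: [13, 16, 17, 29]
term2 docs: [10, 17]
Union: [10, 13, 16, 17, 29]
|union| = 5

5


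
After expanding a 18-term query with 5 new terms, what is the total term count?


Original terms: 18
Expansion terms: 5
Total = 18 + 5 = 23

23


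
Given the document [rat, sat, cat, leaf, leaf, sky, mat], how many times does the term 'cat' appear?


Document has 7 words
Scanning for 'cat':
Found at positions: [2]
Count = 1

1


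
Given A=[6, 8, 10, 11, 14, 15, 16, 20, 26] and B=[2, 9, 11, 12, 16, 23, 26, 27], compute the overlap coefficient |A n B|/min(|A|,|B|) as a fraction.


A intersect B = [11, 16, 26]
|A intersect B| = 3
min(|A|, |B|) = min(9, 8) = 8
Overlap = 3 / 8 = 3/8

3/8


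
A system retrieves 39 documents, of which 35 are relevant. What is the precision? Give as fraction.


Precision = relevant_retrieved / total_retrieved
= 35 / 39
= 35 / (35 + 4)
= 35/39

35/39


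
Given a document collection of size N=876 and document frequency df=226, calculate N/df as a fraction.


IDF ratio = N / df
= 876 / 226
= 438/113

438/113


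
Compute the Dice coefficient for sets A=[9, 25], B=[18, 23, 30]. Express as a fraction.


A intersect B = []
|A intersect B| = 0
|A| = 2, |B| = 3
Dice = 2*0 / (2+3)
= 0 / 5 = 0

0


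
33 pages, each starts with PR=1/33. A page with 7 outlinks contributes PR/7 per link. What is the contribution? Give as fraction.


Initial PR = 1/33 = 1/33
Outlinks = 7
Contribution per link = PR / outlinks
= 1/33 / 7
= 1/231

1/231


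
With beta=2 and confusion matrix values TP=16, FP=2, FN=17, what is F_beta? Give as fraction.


P = TP/(TP+FP) = 16/18 = 8/9
R = TP/(TP+FN) = 16/33 = 16/33
beta^2 = 2^2 = 4
(1 + beta^2) = 5
Numerator = (1+beta^2)*P*R = 640/297
Denominator = beta^2*P + R = 32/9 + 16/33 = 400/99
F_beta = 8/15

8/15


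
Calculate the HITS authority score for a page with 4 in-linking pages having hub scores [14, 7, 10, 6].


Authority = sum of hub scores of in-linkers
In-link 1: hub score = 14
In-link 2: hub score = 7
In-link 3: hub score = 10
In-link 4: hub score = 6
Authority = 14 + 7 + 10 + 6 = 37

37


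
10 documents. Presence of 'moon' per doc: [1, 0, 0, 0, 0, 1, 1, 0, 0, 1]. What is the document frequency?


Checking each document for 'moon':
Doc 1: present
Doc 2: absent
Doc 3: absent
Doc 4: absent
Doc 5: absent
Doc 6: present
Doc 7: present
Doc 8: absent
Doc 9: absent
Doc 10: present
df = sum of presences = 1 + 0 + 0 + 0 + 0 + 1 + 1 + 0 + 0 + 1 = 4

4


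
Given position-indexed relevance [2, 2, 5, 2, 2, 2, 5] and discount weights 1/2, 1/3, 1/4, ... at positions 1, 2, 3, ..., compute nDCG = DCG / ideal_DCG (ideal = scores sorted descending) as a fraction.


Position discount weights w_i = 1/(i+1) for i=1..7:
Weights = [1/2, 1/3, 1/4, 1/5, 1/6, 1/7, 1/8]
Actual relevance: [2, 2, 5, 2, 2, 2, 5]
DCG = 2/2 + 2/3 + 5/4 + 2/5 + 2/6 + 2/7 + 5/8 = 1277/280
Ideal relevance (sorted desc): [5, 5, 2, 2, 2, 2, 2]
Ideal DCG = 5/2 + 5/3 + 2/4 + 2/5 + 2/6 + 2/7 + 2/8 = 831/140
nDCG = DCG / ideal_DCG = 1277/280 / 831/140 = 1277/1662

1277/1662


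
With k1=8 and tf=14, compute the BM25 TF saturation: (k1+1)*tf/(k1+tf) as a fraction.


BM25 TF component = (k1+1)*tf / (k1+tf)
k1 = 8, tf = 14
Numerator = (8+1)*14 = 126
Denominator = 8 + 14 = 22
= 126/22 = 63/11

63/11


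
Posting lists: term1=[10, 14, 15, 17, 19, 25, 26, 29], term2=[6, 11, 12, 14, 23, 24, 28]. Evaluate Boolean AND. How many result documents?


Boolean AND: find intersection of posting lists
term1 docs: [10, 14, 15, 17, 19, 25, 26, 29]
term2 docs: [6, 11, 12, 14, 23, 24, 28]
Intersection: [14]
|intersection| = 1

1


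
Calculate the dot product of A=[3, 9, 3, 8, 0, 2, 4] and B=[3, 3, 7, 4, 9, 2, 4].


Dot product = sum of element-wise products
A[0]*B[0] = 3*3 = 9
A[1]*B[1] = 9*3 = 27
A[2]*B[2] = 3*7 = 21
A[3]*B[3] = 8*4 = 32
A[4]*B[4] = 0*9 = 0
A[5]*B[5] = 2*2 = 4
A[6]*B[6] = 4*4 = 16
Sum = 9 + 27 + 21 + 32 + 0 + 4 + 16 = 109

109


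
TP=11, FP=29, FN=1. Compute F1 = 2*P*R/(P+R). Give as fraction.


F1 = 2 * P * R / (P + R)
P = TP/(TP+FP) = 11/40 = 11/40
R = TP/(TP+FN) = 11/12 = 11/12
2 * P * R = 2 * 11/40 * 11/12 = 121/240
P + R = 11/40 + 11/12 = 143/120
F1 = 121/240 / 143/120 = 11/26

11/26


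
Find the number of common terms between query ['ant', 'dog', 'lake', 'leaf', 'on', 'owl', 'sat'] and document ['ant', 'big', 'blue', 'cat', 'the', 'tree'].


Query terms: ['ant', 'dog', 'lake', 'leaf', 'on', 'owl', 'sat']
Document terms: ['ant', 'big', 'blue', 'cat', 'the', 'tree']
Common terms: ['ant']
Overlap count = 1

1


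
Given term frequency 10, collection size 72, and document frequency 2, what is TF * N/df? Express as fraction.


TF * (N/df)
= 10 * (72/2)
= 10 * 36
= 360

360


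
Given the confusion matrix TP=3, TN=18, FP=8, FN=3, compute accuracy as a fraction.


Accuracy = (TP + TN) / (TP + TN + FP + FN)
TP + TN = 3 + 18 = 21
Total = 3 + 18 + 8 + 3 = 32
Accuracy = 21 / 32 = 21/32

21/32


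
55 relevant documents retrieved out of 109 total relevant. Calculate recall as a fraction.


Recall = retrieved_relevant / total_relevant
= 55 / 109
= 55 / (55 + 54)
= 55/109

55/109


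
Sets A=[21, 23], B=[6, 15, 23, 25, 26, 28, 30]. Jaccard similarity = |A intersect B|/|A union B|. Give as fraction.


A intersect B = [23]
|A intersect B| = 1
A union B = [6, 15, 21, 23, 25, 26, 28, 30]
|A union B| = 8
Jaccard = 1/8 = 1/8

1/8


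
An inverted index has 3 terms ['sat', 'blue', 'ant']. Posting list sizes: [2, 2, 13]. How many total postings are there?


Summing posting list sizes:
'sat': 2 postings
'blue': 2 postings
'ant': 13 postings
Total = 2 + 2 + 13 = 17

17


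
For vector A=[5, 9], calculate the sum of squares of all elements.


|A|^2 = sum of squared components
A[0]^2 = 5^2 = 25
A[1]^2 = 9^2 = 81
Sum = 25 + 81 = 106

106


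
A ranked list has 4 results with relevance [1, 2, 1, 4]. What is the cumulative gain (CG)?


Cumulative Gain = sum of relevance scores
Position 1: rel=1, running sum=1
Position 2: rel=2, running sum=3
Position 3: rel=1, running sum=4
Position 4: rel=4, running sum=8
CG = 8

8


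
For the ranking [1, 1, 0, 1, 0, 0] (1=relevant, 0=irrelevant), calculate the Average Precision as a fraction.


Computing P@k for each relevant position:
Position 1: relevant, P@1 = 1/1 = 1
Position 2: relevant, P@2 = 2/2 = 1
Position 3: not relevant
Position 4: relevant, P@4 = 3/4 = 3/4
Position 5: not relevant
Position 6: not relevant
Sum of P@k = 1 + 1 + 3/4 = 11/4
AP = 11/4 / 3 = 11/12

11/12


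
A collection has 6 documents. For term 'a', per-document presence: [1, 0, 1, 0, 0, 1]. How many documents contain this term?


Checking each document for 'a':
Doc 1: present
Doc 2: absent
Doc 3: present
Doc 4: absent
Doc 5: absent
Doc 6: present
df = sum of presences = 1 + 0 + 1 + 0 + 0 + 1 = 3

3


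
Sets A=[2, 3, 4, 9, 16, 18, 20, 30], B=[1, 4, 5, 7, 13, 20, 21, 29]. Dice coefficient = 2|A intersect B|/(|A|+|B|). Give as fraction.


A intersect B = [4, 20]
|A intersect B| = 2
|A| = 8, |B| = 8
Dice = 2*2 / (8+8)
= 4 / 16 = 1/4

1/4


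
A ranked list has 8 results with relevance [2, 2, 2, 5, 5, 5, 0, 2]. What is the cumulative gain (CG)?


Cumulative Gain = sum of relevance scores
Position 1: rel=2, running sum=2
Position 2: rel=2, running sum=4
Position 3: rel=2, running sum=6
Position 4: rel=5, running sum=11
Position 5: rel=5, running sum=16
Position 6: rel=5, running sum=21
Position 7: rel=0, running sum=21
Position 8: rel=2, running sum=23
CG = 23

23


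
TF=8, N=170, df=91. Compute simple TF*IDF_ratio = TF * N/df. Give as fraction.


TF * (N/df)
= 8 * (170/91)
= 8 * 170/91
= 1360/91

1360/91


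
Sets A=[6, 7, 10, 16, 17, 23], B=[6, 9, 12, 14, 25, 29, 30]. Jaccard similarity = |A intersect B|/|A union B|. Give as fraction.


A intersect B = [6]
|A intersect B| = 1
A union B = [6, 7, 9, 10, 12, 14, 16, 17, 23, 25, 29, 30]
|A union B| = 12
Jaccard = 1/12 = 1/12

1/12


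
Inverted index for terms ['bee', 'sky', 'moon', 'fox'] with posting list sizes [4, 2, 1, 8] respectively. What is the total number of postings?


Summing posting list sizes:
'bee': 4 postings
'sky': 2 postings
'moon': 1 postings
'fox': 8 postings
Total = 4 + 2 + 1 + 8 = 15

15


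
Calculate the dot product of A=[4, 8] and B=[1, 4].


Dot product = sum of element-wise products
A[0]*B[0] = 4*1 = 4
A[1]*B[1] = 8*4 = 32
Sum = 4 + 32 = 36

36


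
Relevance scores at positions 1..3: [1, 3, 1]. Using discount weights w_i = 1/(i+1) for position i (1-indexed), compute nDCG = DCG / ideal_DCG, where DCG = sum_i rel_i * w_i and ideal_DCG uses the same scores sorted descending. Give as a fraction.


Position discount weights w_i = 1/(i+1) for i=1..3:
Weights = [1/2, 1/3, 1/4]
Actual relevance: [1, 3, 1]
DCG = 1/2 + 3/3 + 1/4 = 7/4
Ideal relevance (sorted desc): [3, 1, 1]
Ideal DCG = 3/2 + 1/3 + 1/4 = 25/12
nDCG = DCG / ideal_DCG = 7/4 / 25/12 = 21/25

21/25


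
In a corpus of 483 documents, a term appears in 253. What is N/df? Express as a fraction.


IDF ratio = N / df
= 483 / 253
= 21/11

21/11


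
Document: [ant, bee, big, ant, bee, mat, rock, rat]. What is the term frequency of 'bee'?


Document has 8 words
Scanning for 'bee':
Found at positions: [1, 4]
Count = 2

2


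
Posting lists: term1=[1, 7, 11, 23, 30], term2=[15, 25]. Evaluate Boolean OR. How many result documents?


Boolean OR: find union of posting lists
term1 docs: [1, 7, 11, 23, 30]
term2 docs: [15, 25]
Union: [1, 7, 11, 15, 23, 25, 30]
|union| = 7

7


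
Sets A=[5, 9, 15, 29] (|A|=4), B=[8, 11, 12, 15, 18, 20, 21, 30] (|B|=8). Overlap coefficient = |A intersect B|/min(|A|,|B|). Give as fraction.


A intersect B = [15]
|A intersect B| = 1
min(|A|, |B|) = min(4, 8) = 4
Overlap = 1 / 4 = 1/4

1/4


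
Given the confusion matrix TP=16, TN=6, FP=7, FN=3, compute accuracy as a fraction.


Accuracy = (TP + TN) / (TP + TN + FP + FN)
TP + TN = 16 + 6 = 22
Total = 16 + 6 + 7 + 3 = 32
Accuracy = 22 / 32 = 11/16

11/16


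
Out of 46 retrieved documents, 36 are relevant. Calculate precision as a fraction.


Precision = relevant_retrieved / total_retrieved
= 36 / 46
= 36 / (36 + 10)
= 18/23

18/23


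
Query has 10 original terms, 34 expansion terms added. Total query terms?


Original terms: 10
Expansion terms: 34
Total = 10 + 34 = 44

44


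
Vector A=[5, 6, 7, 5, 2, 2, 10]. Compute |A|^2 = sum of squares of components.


|A|^2 = sum of squared components
A[0]^2 = 5^2 = 25
A[1]^2 = 6^2 = 36
A[2]^2 = 7^2 = 49
A[3]^2 = 5^2 = 25
A[4]^2 = 2^2 = 4
A[5]^2 = 2^2 = 4
A[6]^2 = 10^2 = 100
Sum = 25 + 36 + 49 + 25 + 4 + 4 + 100 = 243

243


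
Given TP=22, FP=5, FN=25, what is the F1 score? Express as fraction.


F1 = 2 * P * R / (P + R)
P = TP/(TP+FP) = 22/27 = 22/27
R = TP/(TP+FN) = 22/47 = 22/47
2 * P * R = 2 * 22/27 * 22/47 = 968/1269
P + R = 22/27 + 22/47 = 1628/1269
F1 = 968/1269 / 1628/1269 = 22/37

22/37


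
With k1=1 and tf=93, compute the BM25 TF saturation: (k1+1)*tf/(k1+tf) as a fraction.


BM25 TF component = (k1+1)*tf / (k1+tf)
k1 = 1, tf = 93
Numerator = (1+1)*93 = 186
Denominator = 1 + 93 = 94
= 186/94 = 93/47

93/47


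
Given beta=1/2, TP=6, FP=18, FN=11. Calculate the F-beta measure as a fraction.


P = TP/(TP+FP) = 6/24 = 1/4
R = TP/(TP+FN) = 6/17 = 6/17
beta^2 = 1/2^2 = 1/4
(1 + beta^2) = 5/4
Numerator = (1+beta^2)*P*R = 15/136
Denominator = beta^2*P + R = 1/16 + 6/17 = 113/272
F_beta = 30/113

30/113


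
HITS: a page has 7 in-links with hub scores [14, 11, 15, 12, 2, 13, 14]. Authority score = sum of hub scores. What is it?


Authority = sum of hub scores of in-linkers
In-link 1: hub score = 14
In-link 2: hub score = 11
In-link 3: hub score = 15
In-link 4: hub score = 12
In-link 5: hub score = 2
In-link 6: hub score = 13
In-link 7: hub score = 14
Authority = 14 + 11 + 15 + 12 + 2 + 13 + 14 = 81

81


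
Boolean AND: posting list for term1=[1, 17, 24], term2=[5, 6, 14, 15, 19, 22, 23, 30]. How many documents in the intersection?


Boolean AND: find intersection of posting lists
term1 docs: [1, 17, 24]
term2 docs: [5, 6, 14, 15, 19, 22, 23, 30]
Intersection: []
|intersection| = 0

0
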